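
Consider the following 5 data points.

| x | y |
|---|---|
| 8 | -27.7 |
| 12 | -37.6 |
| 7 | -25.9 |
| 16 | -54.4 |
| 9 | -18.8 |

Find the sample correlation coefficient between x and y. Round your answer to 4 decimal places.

-0.9153

n = 5, Σx = 52, Σy = -164.4, Σxy = -1893.7, Σx² = 594, Σy² = 6164.66
Sxx = Σx² − (Σx)²/n = 594 − 540.8 = 53.2
Sxy = Σxy − (Σx)(Σy)/n = -1893.7 − (-1709.76) = -183.94
Syy = Σy² − (Σy)²/n = 6164.66 − 5405.472 = 759.188
r = Sxy/√(Sxx·Syy) = -183.94/√(40388.8016) = -183.94/200.969653 = -0.915263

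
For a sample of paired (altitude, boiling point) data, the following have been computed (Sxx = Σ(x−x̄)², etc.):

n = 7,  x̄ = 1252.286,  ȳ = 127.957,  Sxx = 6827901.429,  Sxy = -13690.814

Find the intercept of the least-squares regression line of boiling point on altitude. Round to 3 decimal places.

130.468

b = Sxy/Sxx = -13690.814/6827901.429 = -0.002005
a = ȳ − b·x̄ = 127.957 − (-0.002005)·1252.286 = 130.467993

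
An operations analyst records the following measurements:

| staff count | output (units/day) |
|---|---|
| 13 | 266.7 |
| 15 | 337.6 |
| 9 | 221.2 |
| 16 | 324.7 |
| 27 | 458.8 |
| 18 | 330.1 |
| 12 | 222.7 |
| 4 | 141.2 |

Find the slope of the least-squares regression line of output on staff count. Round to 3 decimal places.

13.978

n = 8, Σx = 114, Σy = 2303, Σxy = 37283.7, Σx² = 1944
Sxx = Σx² − (Σx)²/n = 1944 − 1624.5 = 319.5
Sxy = Σxy − (Σx)(Σy)/n = 37283.7 − 32817.75 = 4465.95
b = Sxy/Sxx = 4465.95/319.5 = 13.977934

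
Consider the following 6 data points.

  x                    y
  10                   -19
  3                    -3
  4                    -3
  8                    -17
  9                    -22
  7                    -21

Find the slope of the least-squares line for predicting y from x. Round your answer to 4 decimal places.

-2.8627

n = 6, Σx = 41, Σy = -85, Σxy = -692, Σx² = 319
Sxx = Σx² − (Σx)²/n = 319 − 280.166667 = 38.833333
Sxy = Σxy − (Σx)(Σy)/n = -692 − (-580.833333) = -111.166667
b = Sxy/Sxx = -111.166667/38.833333 = -2.862661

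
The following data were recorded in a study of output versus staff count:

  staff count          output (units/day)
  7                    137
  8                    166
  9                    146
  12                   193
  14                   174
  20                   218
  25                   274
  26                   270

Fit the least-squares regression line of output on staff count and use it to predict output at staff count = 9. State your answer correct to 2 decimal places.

n = 8, Σx = 121, Σy = 1578, Σxy = 26583, Σx² = 2235
Sxx = Σx² − (Σx)²/n = 2235 − 1830.125 = 404.875
Sxy = Σxy − (Σx)(Σy)/n = 26583 − 23867.25 = 2715.75
b = Sxy/Sxx = 2715.75/404.875 = 6.707626
a = ȳ − b·x̄ = 197.25 − 6.707626·15.125 = 95.797160
ŷ(9) = a + b·9 = 95.797160 + 6.707626·9 = 156.165792

156.17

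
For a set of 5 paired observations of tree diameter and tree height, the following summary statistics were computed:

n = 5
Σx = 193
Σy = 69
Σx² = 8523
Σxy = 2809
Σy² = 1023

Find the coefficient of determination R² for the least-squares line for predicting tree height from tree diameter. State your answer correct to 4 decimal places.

Sxx = Σx² − (Σx)²/n = 8523 − 7449.8 = 1073.2
Sxy = Σxy − (Σx)(Σy)/n = 2809 − 2663.4 = 145.6
Syy = Σy² − (Σy)²/n = 1023 − 952.2 = 70.8
R² = Sxy²/(Sxx·Syy) = (145.6)²/(1073.2·70.8) = 0.279003

0.2790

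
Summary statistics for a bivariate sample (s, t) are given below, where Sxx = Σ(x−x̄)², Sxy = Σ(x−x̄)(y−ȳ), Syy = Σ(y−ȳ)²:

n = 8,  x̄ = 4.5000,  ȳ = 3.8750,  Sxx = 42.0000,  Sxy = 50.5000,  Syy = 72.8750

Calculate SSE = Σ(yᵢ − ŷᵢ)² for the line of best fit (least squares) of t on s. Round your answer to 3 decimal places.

12.155

b = Sxy/Sxx = 50.5/42 = 1.202381
SSE = Syy − b·Sxy = 72.875 − 1.202381·50.5 = 12.154762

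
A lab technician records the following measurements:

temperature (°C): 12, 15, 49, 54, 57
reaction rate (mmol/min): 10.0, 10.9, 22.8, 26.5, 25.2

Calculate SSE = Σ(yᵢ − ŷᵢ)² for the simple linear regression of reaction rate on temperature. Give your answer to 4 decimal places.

n = 5, Σx = 187, Σy = 95.4, Σxy = 4268.1, Σx² = 8935, Σy² = 2075.94
Sxx = Σx² − (Σx)²/n = 8935 − 6993.8 = 1941.2
Sxy = Σxy − (Σx)(Σy)/n = 4268.1 − 3567.96 = 700.14
Syy = Σy² − (Σy)²/n = 2075.94 − 1820.232 = 255.708
b = Sxy/Sxx = 700.14/1941.2 = 0.360674
SSE = Syy − b·Sxy = 255.708 − 0.360674·700.14 = 3.185839

3.1858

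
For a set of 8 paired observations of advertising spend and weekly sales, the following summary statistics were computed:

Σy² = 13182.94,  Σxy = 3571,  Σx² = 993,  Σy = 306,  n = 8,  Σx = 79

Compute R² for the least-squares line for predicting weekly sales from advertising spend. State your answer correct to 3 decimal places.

0.959

Sxx = Σx² − (Σx)²/n = 993 − 780.125 = 212.875
Sxy = Σxy − (Σx)(Σy)/n = 3571 − 3021.75 = 549.25
Syy = Σy² − (Σy)²/n = 13182.94 − 11704.5 = 1478.44
R² = Sxy²/(Sxx·Syy) = (549.25)²/(212.875·1478.44) = 0.958543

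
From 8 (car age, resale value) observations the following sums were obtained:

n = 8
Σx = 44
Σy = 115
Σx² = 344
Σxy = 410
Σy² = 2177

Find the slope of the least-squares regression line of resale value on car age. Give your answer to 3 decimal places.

-2.181

Sxx = Σx² − (Σx)²/n = 344 − 242 = 102
Sxy = Σxy − (Σx)(Σy)/n = 410 − 632.5 = -222.5
b = Sxy/Sxx = -222.5/102 = -2.181373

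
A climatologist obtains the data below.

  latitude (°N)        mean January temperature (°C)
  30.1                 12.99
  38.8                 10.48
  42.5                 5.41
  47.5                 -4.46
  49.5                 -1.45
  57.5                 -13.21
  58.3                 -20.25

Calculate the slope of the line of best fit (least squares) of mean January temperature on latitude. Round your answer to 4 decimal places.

-1.1565

n = 7, Σx = 324.2, Σy = -10.49, Σxy = -1196.227, Σx² = 15629.34
Sxx = Σx² − (Σx)²/n = 15629.34 − 15015.091429 = 614.248571
Sxy = Σxy − (Σx)(Σy)/n = -1196.227 − (-485.836857) = -710.390143
b = Sxy/Sxx = -710.390143/614.248571 = -1.156519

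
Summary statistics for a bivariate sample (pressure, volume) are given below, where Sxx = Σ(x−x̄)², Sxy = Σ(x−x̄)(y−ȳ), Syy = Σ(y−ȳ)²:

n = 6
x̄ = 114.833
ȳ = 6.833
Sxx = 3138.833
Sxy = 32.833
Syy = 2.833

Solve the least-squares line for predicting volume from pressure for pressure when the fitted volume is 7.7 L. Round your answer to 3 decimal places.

197.718

b = Sxy/Sxx = 32.833/3138.833 = 0.010460
a = ȳ − b·x̄ = 6.833 − 0.010460·114.833 = 5.631817
Set a + b·x = 7.7: x = (7.7 − 5.631817) / 0.010460 = 197.718152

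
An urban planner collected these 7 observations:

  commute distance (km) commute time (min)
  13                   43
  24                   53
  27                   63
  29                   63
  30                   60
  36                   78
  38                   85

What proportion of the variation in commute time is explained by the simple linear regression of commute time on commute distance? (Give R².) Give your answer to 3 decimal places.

0.908

n = 7, Σx = 197, Σy = 445, Σxy = 13197, Σx² = 5955, Σy² = 29505
Sxx = Σx² − (Σx)²/n = 5955 − 5544.142857 = 410.857143
Sxy = Σxy − (Σx)(Σy)/n = 13197 − 12523.571429 = 673.428571
Syy = Σy² − (Σy)²/n = 29505 − 28289.285714 = 1215.714286
R² = Sxy²/(Sxx·Syy) = (673.428571)²/(410.857143·1215.714286) = 0.907947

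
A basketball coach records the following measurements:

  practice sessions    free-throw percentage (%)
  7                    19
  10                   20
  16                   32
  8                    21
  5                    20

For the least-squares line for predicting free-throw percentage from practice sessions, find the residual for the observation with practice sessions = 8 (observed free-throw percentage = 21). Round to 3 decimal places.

n = 5, Σx = 46, Σy = 112, Σxy = 1113, Σx² = 494
Sxx = Σx² − (Σx)²/n = 494 − 423.2 = 70.8
Sxy = Σxy − (Σx)(Σy)/n = 1113 − 1030.4 = 82.6
b = Sxy/Sxx = 82.6/70.8 = 1.166667
a = ȳ − b·x̄ = 22.4 − 1.166667·9.2 = 11.666667
ŷ(8) = 11.666667 + 1.166667·8 = 21
residual = y − ŷ = 21 − 21 = 0

0.000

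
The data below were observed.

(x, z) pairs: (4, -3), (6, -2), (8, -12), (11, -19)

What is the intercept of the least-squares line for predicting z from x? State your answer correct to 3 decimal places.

n = 4, Σx = 29, Σy = -36, Σxy = -329, Σx² = 237
Sxx = Σx² − (Σx)²/n = 237 − 210.25 = 26.75
Sxy = Σxy − (Σx)(Σy)/n = -329 − (-261) = -68
b = Sxy/Sxx = -68/26.75 = -2.542056
a = ȳ − b·x̄ = -9 − (-2.542056)·7.25 = 9.429907

9.430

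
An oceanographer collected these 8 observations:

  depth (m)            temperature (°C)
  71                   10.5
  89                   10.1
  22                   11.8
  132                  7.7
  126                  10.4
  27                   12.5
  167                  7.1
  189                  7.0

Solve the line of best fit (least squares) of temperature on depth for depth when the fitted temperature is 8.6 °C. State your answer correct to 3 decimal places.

134.946

n = 8, Σx = 823, Σy = 77.1, Σxy = 7077, Σx² = 111085
Sxx = Σx² − (Σx)²/n = 111085 − 84666.125 = 26418.875
Sxy = Σxy − (Σx)(Σy)/n = 7077 − 7931.6625 = -854.6625
b = Sxy/Sxx = -854.6625/26418.875 = -0.032350
a = ȳ − b·x̄ = 9.6375 − (-0.032350)·102.875 = 12.965553
Set a + b·x = 8.6: x = (8.6 − 12.965553) / (-0.032350) = 134.945651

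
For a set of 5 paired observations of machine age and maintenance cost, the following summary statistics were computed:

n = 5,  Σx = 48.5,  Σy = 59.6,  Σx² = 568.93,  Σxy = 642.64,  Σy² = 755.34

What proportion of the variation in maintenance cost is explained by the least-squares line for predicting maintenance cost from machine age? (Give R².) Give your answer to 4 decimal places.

Sxx = Σx² − (Σx)²/n = 568.93 − 470.45 = 98.48
Sxy = Σxy − (Σx)(Σy)/n = 642.64 − 578.12 = 64.52
Syy = Σy² − (Σy)²/n = 755.34 − 710.432 = 44.908
R² = Sxy²/(Sxx·Syy) = (64.52)²/(98.48·44.908) = 0.941276

0.9413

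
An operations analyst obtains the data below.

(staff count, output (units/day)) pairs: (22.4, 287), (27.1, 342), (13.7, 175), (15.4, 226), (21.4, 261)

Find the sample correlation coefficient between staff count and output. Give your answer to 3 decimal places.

0.977

n = 5, Σx = 100, Σy = 1291, Σxy = 27160.3, Σx² = 2118.98, Σy² = 349155
Sxx = Σx² − (Σx)²/n = 2118.98 − 2000 = 118.98
Sxy = Σxy − (Σx)(Σy)/n = 27160.3 − 25820 = 1340.3
Syy = Σy² − (Σy)²/n = 349155 − 333336.2 = 15818.8
r = Sxy/√(Sxx·Syy) = 1340.3/√(1882120.824) = 1340.3/1371.904087 = 0.976963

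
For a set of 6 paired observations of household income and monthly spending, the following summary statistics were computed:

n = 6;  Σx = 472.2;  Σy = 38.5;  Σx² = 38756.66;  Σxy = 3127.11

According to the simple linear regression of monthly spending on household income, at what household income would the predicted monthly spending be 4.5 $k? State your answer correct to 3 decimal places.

Sxx = Σx² − (Σx)²/n = 38756.66 − 37162.14 = 1594.52
Sxy = Σxy − (Σx)(Σy)/n = 3127.11 − 3029.95 = 97.16
b = Sxy/Sxx = 97.16/1594.52 = 0.060934
a = ȳ − b·x̄ = 6.416667 − 0.060934·78.7 = 1.621185
Set a + b·x = 4.5: x = (4.5 − 1.621185) / 0.060934 = 47.245046

47.245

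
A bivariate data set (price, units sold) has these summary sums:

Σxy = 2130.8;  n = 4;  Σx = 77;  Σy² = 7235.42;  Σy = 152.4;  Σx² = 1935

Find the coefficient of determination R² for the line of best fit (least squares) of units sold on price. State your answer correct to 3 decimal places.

Sxx = Σx² − (Σx)²/n = 1935 − 1482.25 = 452.75
Sxy = Σxy − (Σx)(Σy)/n = 2130.8 − 2933.7 = -802.9
Syy = Σy² − (Σy)²/n = 7235.42 − 5806.44 = 1428.98
R² = Sxy²/(Sxx·Syy) = (-802.9)²/(452.75·1428.98) = 0.996411

0.996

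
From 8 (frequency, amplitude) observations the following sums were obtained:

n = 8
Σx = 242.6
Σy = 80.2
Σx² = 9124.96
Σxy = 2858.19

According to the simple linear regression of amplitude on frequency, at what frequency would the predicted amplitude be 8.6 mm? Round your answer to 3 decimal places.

Sxx = Σx² − (Σx)²/n = 9124.96 − 7356.845 = 1768.115
Sxy = Σxy − (Σx)(Σy)/n = 2858.19 − 2432.065 = 426.125
b = Sxy/Sxx = 426.125/1768.115 = 0.241005
a = ȳ − b·x̄ = 10.025 − 0.241005·30.325 = 2.716516
Set a + b·x = 8.6: x = (8.6 − 2.716516) / 0.241005 = 24.412266

24.412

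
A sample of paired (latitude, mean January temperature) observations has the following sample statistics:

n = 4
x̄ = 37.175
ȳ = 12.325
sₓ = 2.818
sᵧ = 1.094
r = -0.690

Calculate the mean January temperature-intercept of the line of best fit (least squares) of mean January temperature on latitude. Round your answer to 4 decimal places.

22.2831

b = r · sᵧ/sₓ = -0.69 · 1.094/2.818 = -0.267871
a = ȳ − b·x̄ = 12.325 − (-0.267871)·37.175 = 22.283098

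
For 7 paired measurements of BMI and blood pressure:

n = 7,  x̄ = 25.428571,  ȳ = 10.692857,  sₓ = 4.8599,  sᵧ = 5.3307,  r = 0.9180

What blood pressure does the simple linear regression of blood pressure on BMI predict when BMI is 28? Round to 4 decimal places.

b = r · sᵧ/sₓ = 0.918 · 5.3307/4.8599 = 1.006931
a = ȳ − b·x̄ = 10.692857 − 1.006931·25.428571 = -14.911952
ŷ(28) = a + b·28 = -14.911952 + 1.006931·28 = 13.282108

13.2821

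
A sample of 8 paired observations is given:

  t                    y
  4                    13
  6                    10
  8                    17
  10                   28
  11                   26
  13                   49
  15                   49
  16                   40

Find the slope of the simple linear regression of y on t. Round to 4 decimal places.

n = 8, Σx = 83, Σy = 232, Σxy = 2826, Σx² = 987
Sxx = Σx² − (Σx)²/n = 987 − 861.125 = 125.875
Sxy = Σxy − (Σx)(Σy)/n = 2826 − 2407 = 419
b = Sxy/Sxx = 419/125.875 = 3.328699

3.3287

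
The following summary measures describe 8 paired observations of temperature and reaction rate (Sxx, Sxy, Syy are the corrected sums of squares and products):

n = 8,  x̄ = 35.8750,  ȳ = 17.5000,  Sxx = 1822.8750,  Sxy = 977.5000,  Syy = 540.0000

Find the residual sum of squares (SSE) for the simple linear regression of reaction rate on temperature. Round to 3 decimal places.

15.825

b = Sxy/Sxx = 977.5/1822.875 = 0.536241
SSE = Syy − b·Sxy = 540 − 0.536241·977.5 = 15.824590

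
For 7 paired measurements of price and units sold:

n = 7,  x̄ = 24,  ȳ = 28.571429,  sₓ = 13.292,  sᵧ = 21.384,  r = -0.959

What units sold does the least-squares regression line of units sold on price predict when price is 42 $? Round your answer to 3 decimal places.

0.801

b = r · sᵧ/sₓ = -0.959 · 21.384/13.292 = -1.542827
a = ȳ − b·x̄ = 28.571429 − (-1.542827)·24 = 65.599276
ŷ(42) = a + b·42 = 65.599276 + (-1.542827)·42 = 0.800544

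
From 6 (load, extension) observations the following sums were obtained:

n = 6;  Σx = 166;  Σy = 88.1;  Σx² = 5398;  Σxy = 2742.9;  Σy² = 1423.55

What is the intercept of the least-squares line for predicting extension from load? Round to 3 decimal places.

4.189

Sxx = Σx² − (Σx)²/n = 5398 − 4592.666667 = 805.333333
Sxy = Σxy − (Σx)(Σy)/n = 2742.9 − 2437.433333 = 305.466667
b = Sxy/Sxx = 305.466667/805.333333 = 0.379305
a = ȳ − b·x̄ = 14.683333 − 0.379305·27.666667 = 4.189238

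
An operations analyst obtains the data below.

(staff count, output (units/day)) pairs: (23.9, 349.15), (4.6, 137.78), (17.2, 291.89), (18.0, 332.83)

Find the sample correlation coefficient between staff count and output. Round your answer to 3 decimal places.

0.973

n = 4, Σx = 63.7, Σy = 1111.65, Σxy = 19989.921, Σx² = 1212.21, Σy² = 336864.6319
Sxx = Σx² − (Σx)²/n = 1212.21 − 1014.4225 = 197.7875
Sxy = Σxy − (Σx)(Σy)/n = 19989.921 − 17703.02625 = 2286.89475
Syy = Σy² − (Σy)²/n = 336864.6319 − 308941.430625 = 27923.201275
r = Sxy/√(Sxx·Syy) = 2286.89475/√(5522860.172179) = 2286.89475/2350.076631 = 0.973115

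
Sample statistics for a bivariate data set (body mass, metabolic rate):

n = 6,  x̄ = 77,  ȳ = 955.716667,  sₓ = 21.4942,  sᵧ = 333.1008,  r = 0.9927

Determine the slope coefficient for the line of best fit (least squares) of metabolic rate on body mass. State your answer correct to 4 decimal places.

b = r · sᵧ/sₓ = 0.9927 · 333.1008/21.4942 = 15.384111

15.3841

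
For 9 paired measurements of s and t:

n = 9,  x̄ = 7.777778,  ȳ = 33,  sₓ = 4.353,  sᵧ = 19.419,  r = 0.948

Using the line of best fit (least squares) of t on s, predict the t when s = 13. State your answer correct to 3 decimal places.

55.085

b = r · sᵧ/sₓ = 0.948 · 19.419/4.353 = 4.229086
a = ȳ − b·x̄ = 33 − 4.229086·7.777778 = 0.107107
ŷ(13) = a + b·13 = 0.107107 + 4.229086·13 = 55.085227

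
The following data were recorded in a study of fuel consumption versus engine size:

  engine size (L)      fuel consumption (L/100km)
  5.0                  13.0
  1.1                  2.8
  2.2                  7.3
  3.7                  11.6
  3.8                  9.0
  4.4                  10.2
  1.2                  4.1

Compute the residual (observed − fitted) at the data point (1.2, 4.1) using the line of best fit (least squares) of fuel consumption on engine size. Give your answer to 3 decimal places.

0.119

n = 7, Σx = 21.4, Σy = 58, Σxy = 211.06, Σx² = 79.98
Sxx = Σx² − (Σx)²/n = 79.98 − 65.422857 = 14.557143
Sxy = Σxy − (Σx)(Σy)/n = 211.06 − 177.314286 = 33.745714
b = Sxy/Sxx = 33.745714/14.557143 = 2.318155
a = ȳ − b·x̄ = 8.285714 − 2.318155·3.057143 = 1.198783
ŷ(1.2) = 1.198783 + 2.318155·1.2 = 3.980569
residual = y − ŷ = 4.1 − 3.980569 = 0.119431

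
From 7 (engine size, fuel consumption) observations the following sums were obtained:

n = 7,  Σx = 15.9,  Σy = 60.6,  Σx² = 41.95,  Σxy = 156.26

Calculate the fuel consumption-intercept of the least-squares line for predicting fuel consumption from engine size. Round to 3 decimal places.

Sxx = Σx² − (Σx)²/n = 41.95 − 36.115714 = 5.834286
Sxy = Σxy − (Σx)(Σy)/n = 156.26 − 137.648571 = 18.611429
b = Sxy/Sxx = 18.611429/5.834286 = 3.190010
a = ȳ − b·x̄ = 8.657143 − 3.190010·2.271429 = 1.411263

1.411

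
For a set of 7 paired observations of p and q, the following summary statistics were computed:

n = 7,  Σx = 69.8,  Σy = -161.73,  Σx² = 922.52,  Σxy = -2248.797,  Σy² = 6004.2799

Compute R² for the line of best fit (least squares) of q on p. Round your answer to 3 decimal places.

Sxx = Σx² − (Σx)²/n = 922.52 − 696.005714 = 226.514286
Sxy = Σxy − (Σx)(Σy)/n = -2248.797 − (-1612.679143) = -636.117857
Syy = Σy² − (Σy)²/n = 6004.2799 − 3736.656129 = 2267.623771
R² = Sxy²/(Sxx·Syy) = (-636.117857)²/(226.514286·2267.623771) = 0.787787

0.788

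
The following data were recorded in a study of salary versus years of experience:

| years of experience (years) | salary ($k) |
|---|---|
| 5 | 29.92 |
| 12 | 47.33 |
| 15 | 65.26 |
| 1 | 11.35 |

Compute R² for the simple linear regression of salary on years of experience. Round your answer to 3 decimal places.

0.976

n = 4, Σx = 33, Σy = 153.86, Σxy = 1707.81, Σx² = 395, Σy² = 7523.0254
Sxx = Σx² − (Σx)²/n = 395 − 272.25 = 122.75
Sxy = Σxy − (Σx)(Σy)/n = 1707.81 − 1269.345 = 438.465
Syy = Σy² − (Σy)²/n = 7523.0254 − 5918.2249 = 1604.8005
R² = Sxy²/(Sxx·Syy) = (438.465)²/(122.75·1604.8005) = 0.975949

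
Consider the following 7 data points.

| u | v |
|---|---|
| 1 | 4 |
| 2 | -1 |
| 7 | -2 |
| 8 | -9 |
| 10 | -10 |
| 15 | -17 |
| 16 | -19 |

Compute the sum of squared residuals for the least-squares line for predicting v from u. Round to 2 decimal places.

24.64

n = 7, Σx = 59, Σy = -54, Σxy = -743, Σx² = 699, Σy² = 852
Sxx = Σx² − (Σx)²/n = 699 − 497.285714 = 201.714286
Sxy = Σxy − (Σx)(Σy)/n = -743 − (-455.142857) = -287.857143
Syy = Σy² − (Σy)²/n = 852 − 416.571429 = 435.428571
b = Sxy/Sxx = -287.857143/201.714286 = -1.427054
SSE = Syy − b·Sxy = 435.428571 − (-1.427054)·(-287.857143) = 24.640935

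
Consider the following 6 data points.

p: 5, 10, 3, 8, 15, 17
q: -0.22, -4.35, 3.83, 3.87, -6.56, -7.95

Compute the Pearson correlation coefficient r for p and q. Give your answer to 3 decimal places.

n = 6, Σx = 58, Σy = -11.38, Σxy = -235.7, Σx² = 712, Σy² = 154.8528
Sxx = Σx² − (Σx)²/n = 712 − 560.666667 = 151.333333
Sxy = Σxy − (Σx)(Σy)/n = -235.7 − (-110.006667) = -125.693333
Syy = Σy² − (Σy)²/n = 154.8528 − 21.584067 = 133.268733
r = Sxy/√(Sxx·Syy) = -125.693333/√(20168.001644) = -125.693333/142.014090 = -0.885076

-0.885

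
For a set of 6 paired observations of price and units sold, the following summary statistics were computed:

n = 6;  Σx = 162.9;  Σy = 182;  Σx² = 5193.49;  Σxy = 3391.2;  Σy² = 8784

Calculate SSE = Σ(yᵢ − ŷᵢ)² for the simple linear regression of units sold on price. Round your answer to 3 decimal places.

145.858

Sxx = Σx² − (Σx)²/n = 5193.49 − 4422.735 = 770.755
Sxy = Σxy − (Σx)(Σy)/n = 3391.2 − 4941.3 = -1550.1
Syy = Σy² − (Σy)²/n = 8784 − 5520.666667 = 3263.333333
b = Sxy/Sxx = -1550.1/770.755 = -2.011145
SSE = Syy − b·Sxy = 3263.333333 − (-2.011145)·(-1550.1) = 145.857599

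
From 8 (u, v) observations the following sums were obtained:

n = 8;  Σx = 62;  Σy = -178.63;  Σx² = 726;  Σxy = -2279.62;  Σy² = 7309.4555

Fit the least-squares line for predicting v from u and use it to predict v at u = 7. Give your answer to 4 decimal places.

Sxx = Σx² − (Σx)²/n = 726 − 480.5 = 245.5
Sxy = Σxy − (Σx)(Σy)/n = -2279.62 − (-1384.3825) = -895.2375
b = Sxy/Sxx = -895.2375/245.5 = -3.646589
a = ȳ − b·x̄ = -22.32875 − (-3.646589)·7.75 = 5.932312
ŷ(7) = a + b·7 = 5.932312 + (-3.646589)·7 = -19.593809

-19.5938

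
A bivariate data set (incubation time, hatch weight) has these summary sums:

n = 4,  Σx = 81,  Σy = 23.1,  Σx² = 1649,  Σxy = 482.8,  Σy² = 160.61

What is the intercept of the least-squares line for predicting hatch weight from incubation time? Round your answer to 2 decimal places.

-29.00

Sxx = Σx² − (Σx)²/n = 1649 − 1640.25 = 8.75
Sxy = Σxy − (Σx)(Σy)/n = 482.8 − 467.775 = 15.025
b = Sxy/Sxx = 15.025/8.75 = 1.717143
a = ȳ − b·x̄ = 5.775 − 1.717143·20.25 = -28.997143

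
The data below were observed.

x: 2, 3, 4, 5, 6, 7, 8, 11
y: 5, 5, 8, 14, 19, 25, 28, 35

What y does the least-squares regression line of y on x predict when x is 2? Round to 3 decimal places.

n = 8, Σx = 46, Σy = 139, Σxy = 1025, Σx² = 324
Sxx = Σx² − (Σx)²/n = 324 − 264.5 = 59.5
Sxy = Σxy − (Σx)(Σy)/n = 1025 − 799.25 = 225.75
b = Sxy/Sxx = 225.75/59.5 = 3.794118
a = ȳ − b·x̄ = 17.375 − 3.794118·5.75 = -4.441176
ŷ(2) = a + b·2 = -4.441176 + 3.794118·2 = 3.147059

3.147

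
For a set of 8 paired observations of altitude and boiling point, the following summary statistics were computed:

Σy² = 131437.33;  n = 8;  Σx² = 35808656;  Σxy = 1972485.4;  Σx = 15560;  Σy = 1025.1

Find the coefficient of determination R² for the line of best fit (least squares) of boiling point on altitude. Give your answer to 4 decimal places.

Sxx = Σx² − (Σx)²/n = 35808656 − 30264200 = 5544456
Sxy = Σxy − (Σx)(Σy)/n = 1972485.4 − 1993819.5 = -21334.1
Syy = Σy² − (Σy)²/n = 131437.33 − 131353.75125 = 83.57875
R² = Sxy²/(Sxx·Syy) = (-21334.1)²/(5544456·83.57875) = 0.982186

0.9822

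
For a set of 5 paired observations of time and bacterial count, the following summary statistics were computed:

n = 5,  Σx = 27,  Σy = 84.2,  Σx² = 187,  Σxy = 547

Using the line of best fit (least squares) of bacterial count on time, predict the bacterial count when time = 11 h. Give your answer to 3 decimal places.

Sxx = Σx² − (Σx)²/n = 187 − 145.8 = 41.2
Sxy = Σxy − (Σx)(Σy)/n = 547 − 454.68 = 92.32
b = Sxy/Sxx = 92.32/41.2 = 2.240777
a = ȳ − b·x̄ = 16.84 − 2.240777·5.4 = 4.739806
ŷ(11) = a + b·11 = 4.739806 + 2.240777·11 = 29.388350

29.388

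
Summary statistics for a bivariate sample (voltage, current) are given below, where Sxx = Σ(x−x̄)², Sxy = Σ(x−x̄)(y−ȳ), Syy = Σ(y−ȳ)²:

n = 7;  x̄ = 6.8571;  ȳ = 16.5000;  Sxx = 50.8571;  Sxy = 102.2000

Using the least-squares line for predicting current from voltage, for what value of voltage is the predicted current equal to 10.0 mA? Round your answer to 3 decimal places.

b = Sxy/Sxx = 102.2/50.8571 = 2.009552
a = ȳ − b·x̄ = 16.5 − 2.009552·6.8571 = 2.720299
Set a + b·x = 10.0: x = (10.0 − 2.720299) / 2.009552 = 3.622549

3.623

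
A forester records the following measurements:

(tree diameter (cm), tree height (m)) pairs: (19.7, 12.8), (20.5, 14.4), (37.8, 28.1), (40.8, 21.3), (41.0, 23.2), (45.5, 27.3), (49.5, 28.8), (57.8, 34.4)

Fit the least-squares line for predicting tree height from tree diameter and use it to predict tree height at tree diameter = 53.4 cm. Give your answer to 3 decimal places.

31.360

n = 8, Σx = 312.6, Σy = 190.3, Σxy = 8085.85, Σx² = 13444.16
Sxx = Σx² − (Σx)²/n = 13444.16 − 12214.845 = 1229.315
Sxy = Σxy − (Σx)(Σy)/n = 8085.85 − 7435.9725 = 649.8775
b = Sxy/Sxx = 649.8775/1229.315 = 0.528650
a = ȳ − b·x̄ = 23.7875 − 0.528650·39.075 = 3.130497
ŷ(53.4) = a + b·53.4 = 3.130497 + 0.528650·53.4 = 31.360413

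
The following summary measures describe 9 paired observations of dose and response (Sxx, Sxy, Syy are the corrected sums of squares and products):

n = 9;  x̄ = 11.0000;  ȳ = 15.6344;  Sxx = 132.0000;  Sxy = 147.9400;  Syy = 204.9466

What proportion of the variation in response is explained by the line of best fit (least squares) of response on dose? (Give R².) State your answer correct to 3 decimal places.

0.809

R² = Sxy²/(Sxx·Syy) = (147.94)²/(132·204.9466) = 0.809015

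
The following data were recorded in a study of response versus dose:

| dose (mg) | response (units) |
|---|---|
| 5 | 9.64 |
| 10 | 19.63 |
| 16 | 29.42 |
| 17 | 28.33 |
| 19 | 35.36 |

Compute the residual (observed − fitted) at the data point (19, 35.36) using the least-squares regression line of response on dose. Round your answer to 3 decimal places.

1.266

n = 5, Σx = 67, Σy = 122.38, Σxy = 1868.67, Σx² = 1031
Sxx = Σx² − (Σx)²/n = 1031 − 897.8 = 133.2
Sxy = Σxy − (Σx)(Σy)/n = 1868.67 − 1639.892 = 228.778
b = Sxy/Sxx = 228.778/133.2 = 1.717553
a = ȳ − b·x̄ = 24.476 − 1.717553·13.4 = 1.460796
ŷ(19) = 1.460796 + 1.717553·19 = 34.094294
residual = y − ŷ = 35.36 − 34.094294 = 1.265706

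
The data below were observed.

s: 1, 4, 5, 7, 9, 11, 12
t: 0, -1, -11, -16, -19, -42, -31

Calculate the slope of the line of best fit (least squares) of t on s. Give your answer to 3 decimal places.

n = 7, Σx = 49, Σy = -120, Σxy = -1176, Σx² = 437
Sxx = Σx² − (Σx)²/n = 437 − 343 = 94
Sxy = Σxy − (Σx)(Σy)/n = -1176 − (-840) = -336
b = Sxy/Sxx = -336/94 = -3.574468

-3.574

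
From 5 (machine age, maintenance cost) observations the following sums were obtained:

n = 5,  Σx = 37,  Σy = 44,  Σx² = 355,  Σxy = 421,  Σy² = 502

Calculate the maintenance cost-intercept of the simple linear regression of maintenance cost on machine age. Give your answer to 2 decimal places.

Sxx = Σx² − (Σx)²/n = 355 − 273.8 = 81.2
Sxy = Σxy − (Σx)(Σy)/n = 421 − 325.6 = 95.4
b = Sxy/Sxx = 95.4/81.2 = 1.174877
a = ȳ − b·x̄ = 8.8 − 1.174877·7.4 = 0.105911

0.11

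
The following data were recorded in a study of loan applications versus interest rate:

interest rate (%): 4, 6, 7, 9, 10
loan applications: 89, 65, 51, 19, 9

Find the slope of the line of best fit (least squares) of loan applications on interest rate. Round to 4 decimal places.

-13.7544

n = 5, Σx = 36, Σy = 233, Σxy = 1364, Σx² = 282
Sxx = Σx² − (Σx)²/n = 282 − 259.2 = 22.8
Sxy = Σxy − (Σx)(Σy)/n = 1364 − 1677.6 = -313.6
b = Sxy/Sxx = -313.6/22.8 = -13.754386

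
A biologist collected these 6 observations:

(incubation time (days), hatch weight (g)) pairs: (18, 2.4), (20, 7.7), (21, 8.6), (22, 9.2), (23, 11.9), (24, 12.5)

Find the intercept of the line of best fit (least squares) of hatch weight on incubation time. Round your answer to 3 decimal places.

-26.179

n = 6, Σx = 128, Σy = 52.3, Σxy = 1153.9, Σx² = 2754
Sxx = Σx² − (Σx)²/n = 2754 − 2730.666667 = 23.333333
Sxy = Σxy − (Σx)(Σy)/n = 1153.9 − 1115.733333 = 38.166667
b = Sxy/Sxx = 38.166667/23.333333 = 1.635714
a = ȳ − b·x̄ = 8.716667 − 1.635714·21.333333 = -26.178571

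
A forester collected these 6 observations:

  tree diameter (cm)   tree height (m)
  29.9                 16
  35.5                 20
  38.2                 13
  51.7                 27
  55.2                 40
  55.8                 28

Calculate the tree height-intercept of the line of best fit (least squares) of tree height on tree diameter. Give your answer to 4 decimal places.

-8.5281

n = 6, Σx = 266.3, Σy = 144, Σxy = 6851.3, Σx² = 12447.07
Sxx = Σx² − (Σx)²/n = 12447.07 − 11819.281667 = 627.788333
Sxy = Σxy − (Σx)(Σy)/n = 6851.3 − 6391.2 = 460.1
b = Sxy/Sxx = 460.1/627.788333 = 0.732890
a = ȳ − b·x̄ = 24 − 0.732890·44.383333 = -8.528116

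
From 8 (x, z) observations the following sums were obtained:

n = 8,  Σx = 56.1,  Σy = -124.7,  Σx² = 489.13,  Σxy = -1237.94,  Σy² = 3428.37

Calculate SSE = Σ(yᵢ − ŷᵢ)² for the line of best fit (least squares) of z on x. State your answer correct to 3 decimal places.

104.474

Sxx = Σx² − (Σx)²/n = 489.13 − 393.40125 = 95.72875
Sxy = Σxy − (Σx)(Σy)/n = -1237.94 − (-874.45875) = -363.48125
Syy = Σy² − (Σy)²/n = 3428.37 − 1943.76125 = 1484.60875
b = Sxy/Sxx = -363.48125/95.72875 = -3.796991
SSE = Syy − b·Sxy = 1484.60875 − (-3.796991)·(-363.48125) = 104.473534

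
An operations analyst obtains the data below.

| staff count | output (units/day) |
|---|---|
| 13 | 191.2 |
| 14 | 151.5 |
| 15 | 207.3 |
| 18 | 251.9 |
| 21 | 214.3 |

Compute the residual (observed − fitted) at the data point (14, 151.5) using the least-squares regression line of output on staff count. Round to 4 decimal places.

n = 5, Σx = 81, Σy = 1016.2, Σxy = 16750.6, Σx² = 1355
Sxx = Σx² − (Σx)²/n = 1355 − 1312.2 = 42.8
Sxy = Σxy − (Σx)(Σy)/n = 16750.6 − 16462.44 = 288.16
b = Sxy/Sxx = 288.16/42.8 = 6.732710
a = ȳ − b·x̄ = 203.24 − 6.732710·16.2 = 94.170093
ŷ(14) = 94.170093 + 6.732710·14 = 188.428037
residual = y − ŷ = 151.5 − 188.428037 = -36.928037

-36.9280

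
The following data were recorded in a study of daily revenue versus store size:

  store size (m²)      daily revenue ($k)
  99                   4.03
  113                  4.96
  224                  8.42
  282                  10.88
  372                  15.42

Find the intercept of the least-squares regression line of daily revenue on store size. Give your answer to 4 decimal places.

n = 5, Σx = 1090, Σy = 43.71, Σxy = 11649.93, Σx² = 290654
Sxx = Σx² − (Σx)²/n = 290654 − 237620 = 53034
Sxy = Σxy − (Σx)(Σy)/n = 11649.93 − 9528.78 = 2121.15
b = Sxy/Sxx = 2121.15/53034 = 0.039996
a = ȳ − b·x̄ = 8.742 − 0.039996·218 = 0.022863

0.0229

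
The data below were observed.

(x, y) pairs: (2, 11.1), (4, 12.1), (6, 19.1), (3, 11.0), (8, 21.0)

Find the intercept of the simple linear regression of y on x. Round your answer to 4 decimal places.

6.0526

n = 5, Σx = 23, Σy = 74.3, Σxy = 386.2, Σx² = 129
Sxx = Σx² − (Σx)²/n = 129 − 105.8 = 23.2
Sxy = Σxy − (Σx)(Σy)/n = 386.2 − 341.78 = 44.42
b = Sxy/Sxx = 44.42/23.2 = 1.914655
a = ȳ − b·x̄ = 14.86 − 1.914655·4.6 = 6.052586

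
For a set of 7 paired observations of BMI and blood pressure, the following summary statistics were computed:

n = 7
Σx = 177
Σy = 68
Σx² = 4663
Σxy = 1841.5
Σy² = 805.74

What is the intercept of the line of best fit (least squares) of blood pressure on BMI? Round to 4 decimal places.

Sxx = Σx² − (Σx)²/n = 4663 − 4475.571429 = 187.428571
Sxy = Σxy − (Σx)(Σy)/n = 1841.5 − 1719.428571 = 122.071429
b = Sxy/Sxx = 122.071429/187.428571 = 0.651296
a = ȳ − b·x̄ = 9.714286 − 0.651296·25.285714 = -6.754192

-6.7542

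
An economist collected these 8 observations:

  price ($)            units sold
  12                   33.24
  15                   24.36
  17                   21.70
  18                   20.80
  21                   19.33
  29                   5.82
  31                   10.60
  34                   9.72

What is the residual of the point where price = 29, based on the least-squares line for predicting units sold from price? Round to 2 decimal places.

-5.29

n = 8, Σx = 177, Σy = 145.57, Σxy = 2741.37, Σx² = 4381
Sxx = Σx² − (Σx)²/n = 4381 − 3916.125 = 464.875
Sxy = Σxy − (Σx)(Σy)/n = 2741.37 − 3220.73625 = -479.36625
b = Sxy/Sxx = -479.36625/464.875 = -1.031172
a = ȳ − b·x̄ = 18.19625 − (-1.031172)·22.125 = 41.010938
ŷ(29) = 41.010938 + (-1.031172)·29 = 11.106940
residual = y − ŷ = 5.82 − 11.106940 = -5.286940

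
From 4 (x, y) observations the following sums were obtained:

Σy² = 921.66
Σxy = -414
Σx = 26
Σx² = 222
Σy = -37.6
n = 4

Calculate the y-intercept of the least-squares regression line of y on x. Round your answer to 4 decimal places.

Sxx = Σx² − (Σx)²/n = 222 − 169 = 53
Sxy = Σxy − (Σx)(Σy)/n = -414 − (-244.4) = -169.6
b = Sxy/Sxx = -169.6/53 = -3.2
a = ȳ − b·x̄ = -9.4 − (-3.2)·6.5 = 11.4

11.4000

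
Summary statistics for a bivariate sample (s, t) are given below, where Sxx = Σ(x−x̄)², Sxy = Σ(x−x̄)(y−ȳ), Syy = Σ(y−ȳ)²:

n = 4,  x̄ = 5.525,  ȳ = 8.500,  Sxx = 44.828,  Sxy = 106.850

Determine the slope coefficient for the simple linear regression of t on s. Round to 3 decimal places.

b = Sxy/Sxx = 106.85/44.828 = 2.383555

2.384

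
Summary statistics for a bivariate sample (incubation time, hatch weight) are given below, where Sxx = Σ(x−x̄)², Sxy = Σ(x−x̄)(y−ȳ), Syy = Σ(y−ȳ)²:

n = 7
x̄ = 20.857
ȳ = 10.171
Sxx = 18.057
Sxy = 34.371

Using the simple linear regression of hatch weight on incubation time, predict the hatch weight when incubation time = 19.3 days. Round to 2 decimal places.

7.21

b = Sxy/Sxx = 34.371/18.057 = 1.903472
a = ȳ − b·x̄ = 10.171 − 1.903472·20.857 = -29.529723
ŷ(19.3) = a + b·19.3 = -29.529723 + 1.903472·19.3 = 7.207294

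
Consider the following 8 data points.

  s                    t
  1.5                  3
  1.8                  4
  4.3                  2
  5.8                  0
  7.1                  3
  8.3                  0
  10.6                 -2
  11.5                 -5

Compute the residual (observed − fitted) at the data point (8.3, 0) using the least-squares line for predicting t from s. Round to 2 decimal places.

n = 8, Σx = 50.9, Σy = 5, Σxy = -37.1, Σx² = 421.53
Sxx = Σx² − (Σx)²/n = 421.53 − 323.85125 = 97.67875
Sxy = Σxy − (Σx)(Σy)/n = -37.1 − 31.8125 = -68.9125
b = Sxy/Sxx = -68.9125/97.67875 = -0.705501
a = ȳ − b·x̄ = 0.625 − (-0.705501)·6.3625 = 5.113753
ŷ(8.3) = 5.113753 + (-0.705501)·8.3 = -0.741909
residual = y − ŷ = 0 − (-0.741909) = 0.741909

0.74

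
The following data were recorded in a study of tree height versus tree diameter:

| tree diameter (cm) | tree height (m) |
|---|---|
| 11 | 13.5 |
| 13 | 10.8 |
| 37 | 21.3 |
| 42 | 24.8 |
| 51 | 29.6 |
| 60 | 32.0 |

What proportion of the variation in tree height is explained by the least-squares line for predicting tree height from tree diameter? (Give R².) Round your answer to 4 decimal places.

0.9745

n = 6, Σx = 214, Σy = 132, Σxy = 5548.2, Σx² = 9624, Σy² = 3267.78
Sxx = Σx² − (Σx)²/n = 9624 − 7632.666667 = 1991.333333
Sxy = Σxy − (Σx)(Σy)/n = 5548.2 − 4708 = 840.2
Syy = Σy² − (Σy)²/n = 3267.78 − 2904 = 363.78
R² = Sxy²/(Sxx·Syy) = (840.2)²/(1991.333333·363.78) = 0.974502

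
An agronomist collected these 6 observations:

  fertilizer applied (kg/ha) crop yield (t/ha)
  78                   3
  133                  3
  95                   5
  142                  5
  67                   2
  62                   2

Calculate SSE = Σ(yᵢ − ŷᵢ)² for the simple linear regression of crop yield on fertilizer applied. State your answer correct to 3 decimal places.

5.320

n = 6, Σx = 577, Σy = 20, Σxy = 2076, Σx² = 61295, Σy² = 76
Sxx = Σx² − (Σx)²/n = 61295 − 55488.166667 = 5806.833333
Sxy = Σxy − (Σx)(Σy)/n = 2076 − 1923.333333 = 152.666667
Syy = Σy² − (Σy)²/n = 76 − 66.666667 = 9.333333
b = Sxy/Sxx = 152.666667/5806.833333 = 0.026291
SSE = Syy − b·Sxy = 9.333333 − 0.026291·152.666667 = 5.319595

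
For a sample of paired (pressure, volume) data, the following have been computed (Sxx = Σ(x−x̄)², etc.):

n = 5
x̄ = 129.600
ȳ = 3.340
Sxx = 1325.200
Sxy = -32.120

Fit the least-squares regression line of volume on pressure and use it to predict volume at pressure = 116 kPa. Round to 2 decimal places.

3.67

b = Sxy/Sxx = -32.12/1325.2 = -0.024238
a = ȳ − b·x̄ = 3.34 − (-0.024238)·129.6 = 6.481225
ŷ(116) = a + b·116 = 6.481225 + (-0.024238)·116 = 3.669635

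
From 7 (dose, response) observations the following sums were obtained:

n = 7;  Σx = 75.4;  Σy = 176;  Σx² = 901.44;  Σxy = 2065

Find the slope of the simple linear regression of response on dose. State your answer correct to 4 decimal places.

Sxx = Σx² − (Σx)²/n = 901.44 − 812.165714 = 89.274286
Sxy = Σxy − (Σx)(Σy)/n = 2065 − 1895.771429 = 169.228571
b = Sxy/Sxx = 169.228571/89.274286 = 1.895603

1.8956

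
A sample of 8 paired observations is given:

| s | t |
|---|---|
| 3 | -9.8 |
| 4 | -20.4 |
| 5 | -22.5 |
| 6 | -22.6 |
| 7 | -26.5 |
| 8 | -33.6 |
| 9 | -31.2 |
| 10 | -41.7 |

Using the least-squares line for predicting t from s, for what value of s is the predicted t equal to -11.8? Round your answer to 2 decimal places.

n = 8, Σx = 52, Σy = -208.3, Σxy = -1511.2, Σx² = 380
Sxx = Σx² − (Σx)²/n = 380 − 338 = 42
Sxy = Σxy − (Σx)(Σy)/n = -1511.2 − (-1353.95) = -157.25
b = Sxy/Sxx = -157.25/42 = -3.744048
a = ȳ − b·x̄ = -26.0375 − (-3.744048)·6.5 = -1.701190
Set a + b·x = -11.8: x = (-11.8 − (-1.701190)) / (-3.744048) = 2.697297

2.70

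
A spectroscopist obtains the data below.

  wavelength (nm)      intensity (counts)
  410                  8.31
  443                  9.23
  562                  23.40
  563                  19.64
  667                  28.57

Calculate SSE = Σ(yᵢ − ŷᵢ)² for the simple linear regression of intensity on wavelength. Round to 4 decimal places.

11.7688

n = 5, Σx = 2645, Σy = 89.15, Σxy = 50760.3, Σx² = 1442051, Σy² = 1903.7835
Sxx = Σx² − (Σx)²/n = 1442051 − 1399205 = 42846
Sxy = Σxy − (Σx)(Σy)/n = 50760.3 − 47160.35 = 3599.95
Syy = Σy² − (Σy)²/n = 1903.7835 − 1589.5445 = 314.239
b = Sxy/Sxx = 3599.95/42846 = 0.084021
SSE = Syy − b·Sxy = 314.239 − 0.084021·3599.95 = 11.768758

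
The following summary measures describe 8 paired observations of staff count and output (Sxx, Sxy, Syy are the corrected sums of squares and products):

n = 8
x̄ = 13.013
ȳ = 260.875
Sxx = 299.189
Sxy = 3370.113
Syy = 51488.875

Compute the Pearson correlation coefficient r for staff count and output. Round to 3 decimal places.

r = Sxy/√(Sxx·Syy) = 3370.113/√(15404905.022375) = 3370.113/3924.908282 = 0.858648

0.859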